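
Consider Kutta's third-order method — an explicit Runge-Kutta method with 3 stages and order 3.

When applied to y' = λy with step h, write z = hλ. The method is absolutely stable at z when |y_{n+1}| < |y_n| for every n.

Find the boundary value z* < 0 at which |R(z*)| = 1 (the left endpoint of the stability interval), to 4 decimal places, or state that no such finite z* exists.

left endpoint -2.5127.

With y'=λy (z=hλ):
  order 3, 3-stage ⇒ R(z)=1+z+z^2/2+z^3/6
  (e.g. R(-1.47)=0.08103, |R|=0.08103)

Need |R(x)|<1, x<0.
x=-1.47: |R|=0.0810
|R(-2.9)|=1.7598 |R(-1.58)|=0.0108 |R(-0.74)|=0.4663
Bisect:
  x_lo=-3.3981 |R|=3.1643  x_hi=-0.0868 |R|=0.9169
  mid=-1.74246 |R|=0.10611 →hi
  mid=-2.57029 |R|=1.09714 →lo
  mid=-2.15637 |R|=0.50257 →hi
  mid=-2.36333 |R|=0.77066 →hi
  mid=-2.46681 |R|=0.92605 →hi
  mid=-2.51855 |R|=1.00956 →lo
  mid=-2.49268 |R|=0.96731 →hi
  ...
  [-2.51289,-2.51269] ⇒ x*=-2.5127
Interval (-2.5127, 0).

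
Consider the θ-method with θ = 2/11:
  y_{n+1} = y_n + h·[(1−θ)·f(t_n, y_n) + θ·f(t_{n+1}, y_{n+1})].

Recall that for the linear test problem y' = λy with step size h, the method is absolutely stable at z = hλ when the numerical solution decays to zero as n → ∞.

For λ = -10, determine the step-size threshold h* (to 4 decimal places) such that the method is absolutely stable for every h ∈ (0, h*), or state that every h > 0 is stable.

(-3.1429,0); λ=-10 ⇒ h* = (22/7)/10 = 0.3143.

Set f=λy, z=hλ:
  y_{n+1} = y_n + z·[9/11·y_n + 2/11·y_{n+1}] ⇒ (1 − 2/11z)y_{n+1} = (1 + 9/11z)y_n
  ⇒ R(z) = (1 + 9/11z)/(1 − 2/11z).

Find x<0 with |R(x)|<1.
x=-0.4: |R|=0.6271
R=−1: 1+9/11x = −1+2/11x ⇒ -7/11x=2 ⇒ x=2/(-7/11)=-3.1429
Confirm numerically:
  x=-2.554: |R|=0.74410 <1
  x=-1.943: |R|=0.43578 <1
  x=-1.373: |R|=0.09872 <1
  x=-3.455: |R|=1.12200 >1
  x=-3.445: |R|=1.11822 >1
  x=-3.205: |R|=1.02499 >1
So |R|<1 on (-3.1429, 0).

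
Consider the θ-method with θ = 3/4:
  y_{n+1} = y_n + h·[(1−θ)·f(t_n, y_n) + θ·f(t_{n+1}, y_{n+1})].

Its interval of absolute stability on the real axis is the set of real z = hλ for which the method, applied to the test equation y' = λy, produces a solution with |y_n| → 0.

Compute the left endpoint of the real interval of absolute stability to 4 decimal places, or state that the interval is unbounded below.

On y'=λy, z=hλ:
  y_{n+1} = y_n + z·[1/4·y_n + 3/4·y_{n+1}] ⇒ (1 − 3/4z)y_{n+1} = (1 + 1/4z)y_n
  R(z) = (1 + 1/4z)/(1 − 3/4z).

Solve |R(x)|<1 on ℝ⁻.
x=-0.46: |R|=0.6580
x=-2: |R|=0.2000
x=-10: |R|=0.1765
x=-100: |R|=0.3158
θ=3/4≥1/2 ⇒ |1+1/4x|<|1−3/4x| ∀x<0 ⇒ unbounded interval.

(−∞, 0) — no finite endpoint.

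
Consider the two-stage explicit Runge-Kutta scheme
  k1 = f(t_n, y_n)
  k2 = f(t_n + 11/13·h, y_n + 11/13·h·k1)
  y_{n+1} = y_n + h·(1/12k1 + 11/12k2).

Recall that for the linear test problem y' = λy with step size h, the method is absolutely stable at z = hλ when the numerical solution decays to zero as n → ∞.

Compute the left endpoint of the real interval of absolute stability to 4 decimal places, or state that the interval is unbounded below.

Set f=λy, z=hλ:
  k1=λy_n ⇒ h·k1=z·y_n;  k2=λ(1+11/13z)y_n ⇒ h·k2=z(1+11/13z)y_n
  y_{n+1}/y_n = 1 + 1/12z + 11/12z(1+11/13z) = 1 + z + 121/156z²
  ⇒ R(z) = 1 + z + 121/156z².

Find x<0 with |R(x)|<1.
x=-1: |R|=0.7756
R=1: x+121/156x²=0 ⇒ x=−156/121=-1.2893; min R=1−1/(4·121/156)=0.6777>−1
Confirm numerically:
  x=-1.010: |R|=0.78123 <1
  x=-0.899: |R|=0.72787 <1
  x=-0.641: |R|=0.67770 <1
  x=-1.853: |R|=1.81025 >1
  x=-1.793: |R|=1.70057 >1
Interval (-1.2893, 0).

left endpoint -1.2893.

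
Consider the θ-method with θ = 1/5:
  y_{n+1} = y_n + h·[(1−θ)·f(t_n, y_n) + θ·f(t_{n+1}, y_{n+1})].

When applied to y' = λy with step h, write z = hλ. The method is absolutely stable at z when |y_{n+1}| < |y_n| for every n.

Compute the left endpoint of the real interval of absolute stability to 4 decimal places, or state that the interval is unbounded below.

With y'=λy (z=hλ):
  y_{n+1} = y_n + z·[4/5·y_n + 1/5·y_{n+1}] ⇒ (1 − 1/5z)y_{n+1} = (1 + 4/5z)y_n
  R(z) = (1 + 4/5z)/(1 − 1/5z).

Need |R(x)|<1, x<0.
x=-0.43: |R|=0.6041
R=−1: 1+4/5x = −1+1/5x ⇒ -3/5x=2 ⇒ x=2/(-3/5)=-3.3333
Confirm numerically:
  x=-3.031: |R|=0.88706 <1
  x=-2.984: |R|=0.86874 <1
  x=-2.379: |R|=0.61201 <1
  x=-3.908: |R|=1.19353 >1
  x=-3.809: |R|=1.16199 >1
So |R|<1 on (-3.3333, 0).

left endpoint -3.3333.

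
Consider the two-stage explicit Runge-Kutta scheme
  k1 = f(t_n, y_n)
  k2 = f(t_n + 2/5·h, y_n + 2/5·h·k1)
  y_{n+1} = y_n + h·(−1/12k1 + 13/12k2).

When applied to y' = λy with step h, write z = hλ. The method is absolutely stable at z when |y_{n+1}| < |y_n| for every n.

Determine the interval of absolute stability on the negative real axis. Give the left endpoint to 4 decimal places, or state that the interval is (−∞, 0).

(-2.3077, 0).

Test eqn y'=λy, z=hλ:
  k1=λy_n ⇒ h·k1=z·y_n;  k2=λ(1+2/5z)y_n ⇒ h·k2=z(1+2/5z)y_n
  y_{n+1}/y_n = 1 − 1/12z + 13/12z(1+2/5z) = 1 + z + 13/30z²
  Hence R(z) = 1 + z + 13/30z².

Solve |R(x)|<1 on ℝ⁻.
x=-0.56: |R|=0.5759
R=1: x+13/30x²=0 ⇒ x=−30/13=-2.3077; min R=1−1/(4·13/30)=0.4231>−1
Confirm numerically:
  x=-2.095: |R|=0.80691 <1
  x=-1.692: |R|=0.54857 <1
  x=-1.631: |R|=0.52174 <1
  x=-1.314: |R|=0.43419 <1
  x=-2.572: |R|=1.29458 >1
  x=-2.468: |R|=1.17144 >1
Interval (-2.3077, 0).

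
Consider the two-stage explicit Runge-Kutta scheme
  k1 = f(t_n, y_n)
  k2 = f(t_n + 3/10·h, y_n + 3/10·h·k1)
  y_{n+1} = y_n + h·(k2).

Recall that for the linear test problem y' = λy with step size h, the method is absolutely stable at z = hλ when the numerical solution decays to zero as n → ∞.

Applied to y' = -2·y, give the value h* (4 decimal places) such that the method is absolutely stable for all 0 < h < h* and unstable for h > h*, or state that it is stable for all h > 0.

Set f=λy, z=hλ:
  k1=λy_n ⇒ h·k1=z·y_n;  k2=λ(1+3/10z)y_n ⇒ h·k2=z(1+3/10z)y_n
  y_{n+1}/y_n = 1 + z(1+3/10z) = 1 + z + 3/10z²
  ⇒ R(z) = 1 + z + 3/10z².

Boundary: |R(x)|=1, x<0.
x=-1.42: |R|=0.1849
R=1: x+3/10x²=0 ⇒ x=−10/3=-3.3333; min R=1−1/(4·3/10)=0.1667>−1
Confirm numerically:
  x=-2.851: |R|=0.58746 <1
  x=-2.647: |R|=0.45498 <1
  x=-2.321: |R|=0.29511 <1
  x=-2.318: |R|=0.29394 <1
  x=-3.653: |R|=1.35032 >1
  x=-3.530: |R|=1.20827 >1
Stable set (-3.3333, 0).

(-3.3333,0); λ=-2 ⇒ h* = (10/3)/2 = 1.6667.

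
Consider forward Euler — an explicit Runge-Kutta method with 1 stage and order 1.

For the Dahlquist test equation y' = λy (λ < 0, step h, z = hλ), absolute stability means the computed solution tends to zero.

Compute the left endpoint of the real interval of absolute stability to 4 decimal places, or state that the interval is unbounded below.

Set f=λy, z=hλ:
  order 1, 1-stage ⇒ R(z)=1+z
  (e.g. R(-0.99)=0.01000, |R|=0.01000)

Find x<0 with |R(x)|<1.
x=-0.99: |R|=0.0100
|R(-0.96)|=0.0400 |R(-0.9)|=0.1000 |R(-0.83)|=0.1700
Bisect:
  x_lo=-2.8225 |R|=1.8225  x_hi=-0.2132 |R|=0.7868
  mid=-1.51789 |R|=0.51789 →hi
  mid=-2.17021 |R|=1.17021 →lo
  mid=-1.84405 |R|=0.84405 →hi
  mid=-2.00713 |R|=1.00713 →lo
  mid=-1.92559 |R|=0.92559 →hi
  mid=-1.96636 |R|=0.96636 →hi
  mid=-1.98675 |R|=0.98675 →hi
  ...
  [-2.00013,-1.99997] ⇒ x*=-2.0000
Interval (-2.0000, 0).

left endpoint -2.0000.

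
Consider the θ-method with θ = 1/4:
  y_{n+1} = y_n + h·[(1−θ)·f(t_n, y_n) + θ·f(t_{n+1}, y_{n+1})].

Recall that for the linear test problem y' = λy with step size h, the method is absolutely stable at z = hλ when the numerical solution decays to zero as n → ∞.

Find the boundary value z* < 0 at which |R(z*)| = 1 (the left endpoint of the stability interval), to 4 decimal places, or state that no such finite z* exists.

On y'=λy, z=hλ:
  y_{n+1} = y_n + z·[3/4·y_n + 1/4·y_{n+1}] ⇒ (1 − 1/4z)y_{n+1} = (1 + 3/4z)y_n
  Hence R(z) = (1 + 3/4z)/(1 − 1/4z).

Solve |R(x)|<1 on ℝ⁻.
x=-1.24: |R|=0.0534
R=−1: 1+3/4x = −1+1/4x ⇒ -1/2x=2 ⇒ x=2/(-1/2)=-4.0000
Confirm numerically:
  x=-3.269: |R|=0.79887 <1
  x=-3.220: |R|=0.78393 <1
  x=-1.720: |R|=0.20280 <1
  x=-4.415: |R|=1.09863 >1
  x=-4.161: |R|=1.03946 >1
Stable set (-4.0000, 0).

left endpoint -4.0000.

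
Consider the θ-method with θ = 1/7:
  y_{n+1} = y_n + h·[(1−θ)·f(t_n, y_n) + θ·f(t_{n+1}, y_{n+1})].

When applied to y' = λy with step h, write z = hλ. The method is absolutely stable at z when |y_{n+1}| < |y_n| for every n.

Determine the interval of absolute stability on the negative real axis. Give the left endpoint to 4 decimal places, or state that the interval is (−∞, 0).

Test eqn y'=λy, z=hλ:
  y_{n+1} = y_n + z·[6/7·y_n + 1/7·y_{n+1}] ⇒ (1 − 1/7z)y_{n+1} = (1 + 6/7z)y_n
  ⇒ R(z) = (1 + 6/7z)/(1 − 1/7z).

Need |R(x)|<1, x<0.
x=-1.38: |R|=0.1527
R=−1: 1+6/7x = −1+1/7x ⇒ -5/7x=2 ⇒ x=2/(-5/7)=-2.8000
Confirm numerically:
  x=-1.502: |R|=0.23665 <1
  x=-1.275: |R|=0.07855 <1
  x=-1.125: |R|=0.03077 <1
  x=-3.109: |R|=1.15283 >1
  x=-2.902: |R|=1.05150 >1
  x=-2.853: |R|=1.02690 >1
So |R|<1 on (-2.8000, 0).

z∈(-2.8000,0).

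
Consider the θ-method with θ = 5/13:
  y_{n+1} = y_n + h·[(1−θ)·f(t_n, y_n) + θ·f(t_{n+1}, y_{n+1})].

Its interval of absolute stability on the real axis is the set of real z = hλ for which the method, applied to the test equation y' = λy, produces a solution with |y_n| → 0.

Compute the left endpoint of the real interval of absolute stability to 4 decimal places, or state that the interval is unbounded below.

z* = -8.6667.

Set f=λy, z=hλ:
  y_{n+1} = y_n + z·[8/13·y_n + 5/13·y_{n+1}] ⇒ (1 − 5/13z)y_{n+1} = (1 + 8/13z)y_n
  so R(z) = (1 + 8/13z)/(1 − 5/13z).

Find x<0 with |R(x)|<1.
x=-0.66: |R|=0.4736
R=−1: 1+8/13x = −1+5/13x ⇒ -3/13x=2 ⇒ x=2/(-3/13)=-8.6667
Confirm numerically:
  x=-6.832: |R|=0.88329 <1
  x=-6.526: |R|=0.85926 <1
  x=-3.529: |R|=0.49705 <1
  x=-9.197: |R|=1.02697 >1
  x=-8.972: |R|=1.01583 >1
  x=-8.698: |R|=1.00166 >1
Stable set (-8.6667, 0).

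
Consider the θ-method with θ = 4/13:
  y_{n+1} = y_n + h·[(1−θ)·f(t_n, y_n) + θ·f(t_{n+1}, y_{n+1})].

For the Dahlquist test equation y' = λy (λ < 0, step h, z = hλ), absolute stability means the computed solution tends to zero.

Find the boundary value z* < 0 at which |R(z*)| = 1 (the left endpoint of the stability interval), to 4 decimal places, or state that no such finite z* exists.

z* = -5.2000.

Test eqn y'=λy, z=hλ:
  y_{n+1} = y_n + z·[9/13·y_n + 4/13·y_{n+1}] ⇒ (1 − 4/13z)y_{n+1} = (1 + 9/13z)y_n
  ⇒ R(z) = (1 + 9/13z)/(1 − 4/13z).

Find x<0 with |R(x)|<1.
x=-0.51: |R|=0.5592
R=−1: 1+9/13x = −1+4/13x ⇒ -5/13x=2 ⇒ x=2/(-5/13)=-5.2000
Confirm numerically:
  x=-5.122: |R|=0.98835 <1
  x=-4.043: |R|=0.80169 <1
  x=-3.645: |R|=0.71809 <1
  x=-3.607: |R|=0.70960 <1
  x=-5.747: |R|=1.07600 >1
  x=-5.464: |R|=1.03787 >1
  x=-5.234: |R|=1.00501 >1
Stable set (-5.2000, 0).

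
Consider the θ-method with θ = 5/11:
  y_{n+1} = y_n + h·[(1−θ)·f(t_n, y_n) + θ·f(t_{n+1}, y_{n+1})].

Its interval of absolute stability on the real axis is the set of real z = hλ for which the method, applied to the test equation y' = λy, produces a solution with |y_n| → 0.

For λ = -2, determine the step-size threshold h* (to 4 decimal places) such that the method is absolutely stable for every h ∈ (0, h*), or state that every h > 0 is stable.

(-22.0000,0); λ=-2 ⇒ h* = (22)/2 = 11.0000.

Test eqn y'=λy, z=hλ:
  y_{n+1} = y_n + z·[6/11·y_n + 5/11·y_{n+1}] ⇒ (1 − 5/11z)y_{n+1} = (1 + 6/11z)y_n
  so R(z) = (1 + 6/11z)/(1 − 5/11z).

Find x<0 with |R(x)|<1.
x=-0.45: |R|=0.6264
R=−1: 1+6/11x = −1+5/11x ⇒ -1/11x=2 ⇒ x=2/(-1/11)=-22.0000
Confirm numerically:
  x=-19.212: |R|=0.97396 <1
  x=-15.061: |R|=0.91960 <1
  x=-14.440: |R|=0.90913 <1
  x=-14.106: |R|=0.90318 <1
  x=-22.445: |R|=1.00361 >1
  x=-22.226: |R|=1.00185 >1
  x=-22.051: |R|=1.00042 >1
Stable set (-22.0000, 0).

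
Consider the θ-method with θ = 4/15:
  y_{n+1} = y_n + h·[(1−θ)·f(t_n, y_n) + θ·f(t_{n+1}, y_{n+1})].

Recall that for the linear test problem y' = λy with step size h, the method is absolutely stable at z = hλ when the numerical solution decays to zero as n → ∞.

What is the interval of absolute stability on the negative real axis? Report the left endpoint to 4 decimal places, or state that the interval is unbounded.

On y'=λy, z=hλ:
  y_{n+1} = y_n + z·[11/15·y_n + 4/15·y_{n+1}] ⇒ (1 − 4/15z)y_{n+1} = (1 + 11/15z)y_n
  ⇒ R(z) = (1 + 11/15z)/(1 − 4/15z).

Solve |R(x)|<1 on ℝ⁻.
x=-1.38: |R|=0.0088
R=−1: 1+11/15x = −1+4/15x ⇒ -7/15x=2 ⇒ x=2/(-7/15)=-4.2857
Confirm numerically:
  x=-3.827: |R|=0.89405 <1
  x=-2.996: |R|=0.66543 <1
  x=-2.616: |R|=0.54100 <1
  x=-1.917: |R|=0.26853 <1
  x=-4.464: |R|=1.03798 >1
  x=-4.457: |R|=1.03652 >1
So |R|<1 on (-4.2857, 0).

(-4.2857, 0).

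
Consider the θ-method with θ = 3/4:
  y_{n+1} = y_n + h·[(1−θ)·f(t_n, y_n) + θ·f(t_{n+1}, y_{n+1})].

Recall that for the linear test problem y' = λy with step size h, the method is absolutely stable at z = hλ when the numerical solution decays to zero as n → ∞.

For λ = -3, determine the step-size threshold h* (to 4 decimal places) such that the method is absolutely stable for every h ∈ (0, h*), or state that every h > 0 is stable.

(−∞, 0) — no finite endpoint. Any h>0 works for λ=-3.

Test eqn y'=λy, z=hλ:
  y_{n+1} = y_n + z·[1/4·y_n + 3/4·y_{n+1}] ⇒ (1 − 3/4z)y_{n+1} = (1 + 1/4z)y_n
  ⇒ R(z) = (1 + 1/4z)/(1 − 3/4z).

Solve |R(x)|<1 on ℝ⁻.
x=-1.23: |R|=0.3602
x=-2: |R|=0.2000
x=-10: |R|=0.1765
x=-100: |R|=0.3158
θ=3/4≥1/2 ⇒ |1+1/4x|<|1−3/4x| ∀x<0 ⇒ unbounded interval.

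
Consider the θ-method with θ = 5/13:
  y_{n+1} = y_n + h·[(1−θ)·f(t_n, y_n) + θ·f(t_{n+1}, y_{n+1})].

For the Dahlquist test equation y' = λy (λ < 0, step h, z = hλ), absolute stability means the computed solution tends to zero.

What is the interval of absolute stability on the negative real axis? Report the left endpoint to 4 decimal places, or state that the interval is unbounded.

On y'=λy, z=hλ:
  y_{n+1} = y_n + z·[8/13·y_n + 5/13·y_{n+1}] ⇒ (1 − 5/13z)y_{n+1} = (1 + 8/13z)y_n
  so R(z) = (1 + 8/13z)/(1 − 5/13z).

Solve |R(x)|<1 on ℝ⁻.
x=-0.65: |R|=0.4800
R=−1: 1+8/13x = −1+5/13x ⇒ -3/13x=2 ⇒ x=2/(-3/13)=-8.6667
Confirm numerically:
  x=-8.603: |R|=0.99659 <1
  x=-8.215: |R|=0.97494 <1
  x=-4.675: |R|=0.67079 <1
  x=-8.994: |R|=1.01694 >1
  x=-8.844: |R|=1.00930 >1
  x=-8.822: |R|=1.00816 >1
Stable set (-8.6667, 0).

z∈(-8.6667,0).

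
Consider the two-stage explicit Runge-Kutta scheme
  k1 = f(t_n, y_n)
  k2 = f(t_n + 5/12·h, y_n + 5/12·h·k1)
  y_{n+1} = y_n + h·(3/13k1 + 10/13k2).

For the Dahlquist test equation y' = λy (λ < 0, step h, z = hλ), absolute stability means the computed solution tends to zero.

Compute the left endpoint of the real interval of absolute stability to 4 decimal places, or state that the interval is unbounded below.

z* = -3.1200.

Test eqn y'=λy, z=hλ:
  k1=λy_n ⇒ h·k1=z·y_n;  k2=λ(1+5/12z)y_n ⇒ h·k2=z(1+5/12z)y_n
  y_{n+1}/y_n = 1 + 3/13z + 10/13z(1+5/12z) = 1 + z + 25/78z²
  Hence R(z) = 1 + z + 25/78z².

Boundary: |R(x)|=1, x<0.
x=-0.72: |R|=0.4462
R=1: x+25/78x²=0 ⇒ x=−78/25=-3.1200; min R=1−1/(4·25/78)=0.2200>−1
Confirm numerically:
  x=-2.832: |R|=0.73858 <1
  x=-2.324: |R|=0.40708 <1
  x=-1.956: |R|=0.27026 <1
  x=-3.536: |R|=1.47147 >1
  x=-3.263: |R|=1.14955 >1
Stable set (-3.1200, 0).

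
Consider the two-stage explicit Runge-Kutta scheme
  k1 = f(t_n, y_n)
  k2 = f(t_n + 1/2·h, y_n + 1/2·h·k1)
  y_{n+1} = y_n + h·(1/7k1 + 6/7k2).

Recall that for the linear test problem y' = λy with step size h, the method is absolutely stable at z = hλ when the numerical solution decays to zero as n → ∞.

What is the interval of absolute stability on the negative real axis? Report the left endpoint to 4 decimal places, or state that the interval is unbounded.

z∈(-2.3333,0).

Set f=λy, z=hλ:
  k1=λy_n ⇒ h·k1=z·y_n;  k2=λ(1+1/2z)y_n ⇒ h·k2=z(1+1/2z)y_n
  y_{n+1}/y_n = 1 + 1/7z + 6/7z(1+1/2z) = 1 + z + 3/7z²
  so R(z) = 1 + z + 3/7z².

Need |R(x)|<1, x<0.
x=-1.77: |R|=0.5727
R=1: x+3/7x²=0 ⇒ x=−7/3=-2.3333; min R=1−1/(4·3/7)=0.4167>−1
Confirm numerically:
  x=-2.110: |R|=0.79804 <1
  x=-2.090: |R|=0.78204 <1
  x=-1.868: |R|=0.62747 <1
  x=-1.415: |R|=0.44310 <1
  x=-2.626: |R|=1.32938 >1
  x=-2.578: |R|=1.27032 >1
Interval (-2.3333, 0).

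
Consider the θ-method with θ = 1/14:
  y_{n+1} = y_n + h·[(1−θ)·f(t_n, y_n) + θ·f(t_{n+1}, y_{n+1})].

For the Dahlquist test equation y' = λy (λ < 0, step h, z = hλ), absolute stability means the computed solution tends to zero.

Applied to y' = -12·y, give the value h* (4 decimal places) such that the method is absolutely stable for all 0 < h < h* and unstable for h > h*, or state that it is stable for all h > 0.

(-2.3333,0); λ=-12 ⇒ h* = (7/3)/12 = 0.1944.

With y'=λy (z=hλ):
  y_{n+1} = y_n + z·[13/14·y_n + 1/14·y_{n+1}] ⇒ (1 − 1/14z)y_{n+1} = (1 + 13/14z)y_n
  R(z) = (1 + 13/14z)/(1 − 1/14z).

Boundary: |R(x)|=1, x<0.
x=-0.66: |R|=0.3697
R=−1: 1+13/14x = −1+1/14x ⇒ -6/7x=2 ⇒ x=2/(-6/7)=-2.3333
Confirm numerically:
  x=-1.490: |R|=0.34668 <1
  x=-1.214: |R|=0.11713 <1
  x=-0.959: |R|=0.10248 <1
  x=-2.910: |R|=1.40923 >1
  x=-2.629: |R|=1.21336 >1
Stable set (-2.3333, 0).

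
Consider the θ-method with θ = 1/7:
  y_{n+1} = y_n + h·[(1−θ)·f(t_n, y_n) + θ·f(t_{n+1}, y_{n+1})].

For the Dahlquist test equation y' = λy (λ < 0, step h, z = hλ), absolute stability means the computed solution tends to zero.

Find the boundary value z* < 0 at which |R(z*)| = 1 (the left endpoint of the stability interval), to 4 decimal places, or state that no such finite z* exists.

Test eqn y'=λy, z=hλ:
  y_{n+1} = y_n + z·[6/7·y_n + 1/7·y_{n+1}] ⇒ (1 − 1/7z)y_{n+1} = (1 + 6/7z)y_n
  so R(z) = (1 + 6/7z)/(1 − 1/7z).

Solve |R(x)|<1 on ℝ⁻.
x=-0.96: |R|=0.1558
R=−1: 1+6/7x = −1+1/7x ⇒ -5/7x=2 ⇒ x=2/(-5/7)=-2.8000
Confirm numerically:
  x=-2.060: |R|=0.59161 <1
  x=-1.786: |R|=0.42295 <1
  x=-1.613: |R|=0.31093 <1
  x=-3.230: |R|=1.21017 >1
  x=-2.967: |R|=1.08378 >1
  x=-2.927: |R|=1.06397 >1
So |R|<1 on (-2.8000, 0).

left endpoint -2.8000.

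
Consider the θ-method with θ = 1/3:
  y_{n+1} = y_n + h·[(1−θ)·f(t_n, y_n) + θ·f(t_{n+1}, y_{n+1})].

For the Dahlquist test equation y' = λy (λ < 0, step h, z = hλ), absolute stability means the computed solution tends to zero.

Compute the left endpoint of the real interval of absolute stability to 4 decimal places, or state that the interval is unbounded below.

z* = -6.0000.

With y'=λy (z=hλ):
  y_{n+1} = y_n + z·[2/3·y_n + 1/3·y_{n+1}] ⇒ (1 − 1/3z)y_{n+1} = (1 + 2/3z)y_n
  so R(z) = (1 + 2/3z)/(1 − 1/3z).

Boundary: |R(x)|=1, x<0.
x=-0.65: |R|=0.4658
R=−1: 1+2/3x = −1+1/3x ⇒ -1/3x=2 ⇒ x=2/(-1/3)=-6.0000
Confirm numerically:
  x=-4.802: |R|=0.84645 <1
  x=-4.337: |R|=0.77334 <1
  x=-3.497: |R|=0.61475 <1
  x=-6.527: |R|=1.05532 >1
  x=-6.099: |R|=1.01088 >1
Stable set (-6.0000, 0).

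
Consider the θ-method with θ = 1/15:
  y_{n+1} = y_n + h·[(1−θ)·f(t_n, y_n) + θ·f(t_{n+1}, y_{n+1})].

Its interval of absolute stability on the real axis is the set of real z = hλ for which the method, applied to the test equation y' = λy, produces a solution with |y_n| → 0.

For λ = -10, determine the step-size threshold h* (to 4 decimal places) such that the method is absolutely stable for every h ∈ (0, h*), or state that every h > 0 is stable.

On y'=λy, z=hλ:
  y_{n+1} = y_n + z·[14/15·y_n + 1/15·y_{n+1}] ⇒ (1 − 1/15z)y_{n+1} = (1 + 14/15z)y_n
  Hence R(z) = (1 + 14/15z)/(1 − 1/15z).

Find x<0 with |R(x)|<1.
x=-0.86: |R|=0.1866
R=−1: 1+14/15x = −1+1/15x ⇒ -13/15x=2 ⇒ x=2/(-13/15)=-2.3077
Confirm numerically:
  x=-1.993: |R|=0.75925 <1
  x=-1.289: |R|=0.18700 <1
  x=-1.240: |R|=0.14532 <1
  x=-2.863: |R|=1.40413 >1
  x=-2.773: |R|=1.34035 >1
Stable set (-2.3077, 0).

(-2.3077,0); λ=-10 ⇒ h* = (30/13)/10 = 0.2308.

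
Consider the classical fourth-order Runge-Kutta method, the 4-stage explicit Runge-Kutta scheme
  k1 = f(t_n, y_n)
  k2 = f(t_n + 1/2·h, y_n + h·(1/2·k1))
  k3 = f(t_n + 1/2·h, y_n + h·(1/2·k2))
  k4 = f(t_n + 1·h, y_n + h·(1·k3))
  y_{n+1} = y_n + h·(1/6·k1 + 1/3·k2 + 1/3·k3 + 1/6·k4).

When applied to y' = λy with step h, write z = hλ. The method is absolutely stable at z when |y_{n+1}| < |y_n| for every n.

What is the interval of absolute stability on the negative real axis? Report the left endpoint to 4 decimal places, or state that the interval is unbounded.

With y'=λy (z=hλ):
  order 4, 4-stage ⇒ R(z)=1+z+z^2/2+z^3/6+z^4/24
  (e.g. R(-1.67)=0.27229, |R|=0.27229)

Solve |R(x)|<1 on ℝ⁻.
x=-1.67: |R|=0.2723
|R(-2.38)|=0.5422 |R(-2.32)|=0.4971 |R(-0.92)|=0.4033
Bisect:
  x_lo=-3.3766 |R|=2.3240  x_hi=-0.3462 |R|=0.7074
  mid=-1.86139 |R|=0.29631 →hi
  mid=-2.61897 |R|=0.77686 →hi
  mid=-2.99776 |R|=1.37053 →lo
  mid=-2.80837 |R|=1.03535 →lo
  mid=-2.71367 |R|=0.89727 →hi
  mid=-2.76102 |R|=0.96401 →hi
  mid=-2.78469 |R|=0.99909 →hi
  ...
  [-2.78543,-2.78525] ⇒ x*=-2.7853
Interval (-2.7853, 0).

z∈(-2.7853,0).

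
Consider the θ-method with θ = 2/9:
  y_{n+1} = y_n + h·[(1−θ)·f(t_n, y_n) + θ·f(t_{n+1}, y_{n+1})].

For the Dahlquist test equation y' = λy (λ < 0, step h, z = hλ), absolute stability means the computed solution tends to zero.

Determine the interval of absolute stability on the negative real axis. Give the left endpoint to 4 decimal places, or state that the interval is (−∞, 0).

(-3.6000, 0).

On y'=λy, z=hλ:
  y_{n+1} = y_n + z·[7/9·y_n + 2/9·y_{n+1}] ⇒ (1 − 2/9z)y_{n+1} = (1 + 7/9z)y_n
  ⇒ R(z) = (1 + 7/9z)/(1 − 2/9z).

Boundary: |R(x)|=1, x<0.
x=-1.43: |R|=0.0852
R=−1: 1+7/9x = −1+2/9x ⇒ -5/9x=2 ⇒ x=2/(-5/9)=-3.6000
Confirm numerically:
  x=-2.715: |R|=0.69335 <1
  x=-2.622: |R|=0.65670 <1
  x=-2.457: |R|=0.58926 <1
  x=-4.172: |R|=1.16490 >1
  x=-3.975: |R|=1.11062 >1
  x=-3.715: |R|=1.03500 >1
So |R|<1 on (-3.6000, 0).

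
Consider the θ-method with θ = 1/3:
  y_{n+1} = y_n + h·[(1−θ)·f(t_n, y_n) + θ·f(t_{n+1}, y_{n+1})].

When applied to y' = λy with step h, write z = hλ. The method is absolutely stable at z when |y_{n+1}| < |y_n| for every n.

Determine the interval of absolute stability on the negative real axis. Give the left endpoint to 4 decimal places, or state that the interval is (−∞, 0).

z∈(-6.0000,0).

Set f=λy, z=hλ:
  y_{n+1} = y_n + z·[2/3·y_n + 1/3·y_{n+1}] ⇒ (1 − 1/3z)y_{n+1} = (1 + 2/3z)y_n
  ⇒ R(z) = (1 + 2/3z)/(1 − 1/3z).

Find x<0 with |R(x)|<1.
x=-1.14: |R|=0.1739
R=−1: 1+2/3x = −1+1/3x ⇒ -1/3x=2 ⇒ x=2/(-1/3)=-6.0000
Confirm numerically:
  x=-4.788: |R|=0.84438 <1
  x=-4.293: |R|=0.76594 <1
  x=-3.436: |R|=0.60162 <1
  x=-2.617: |R|=0.39772 <1
  x=-6.595: |R|=1.06201 >1
  x=-6.530: |R|=1.05561 >1
  x=-6.079: |R|=1.00870 >1
Interval (-6.0000, 0).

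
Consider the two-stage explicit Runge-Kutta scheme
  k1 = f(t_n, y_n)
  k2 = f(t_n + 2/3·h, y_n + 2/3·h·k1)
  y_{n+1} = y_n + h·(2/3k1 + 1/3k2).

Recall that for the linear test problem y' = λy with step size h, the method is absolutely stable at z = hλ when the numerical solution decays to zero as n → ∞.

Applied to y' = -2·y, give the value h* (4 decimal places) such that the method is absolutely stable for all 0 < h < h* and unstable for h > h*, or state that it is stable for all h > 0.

With y'=λy (z=hλ):
  k1=λy_n ⇒ h·k1=z·y_n;  k2=λ(1+2/3z)y_n ⇒ h·k2=z(1+2/3z)y_n
  y_{n+1}/y_n = 1 + 2/3z + 1/3z(1+2/3z) = 1 + z + 2/9z²
  Hence R(z) = 1 + z + 2/9z².

Solve |R(x)|<1 on ℝ⁻.
x=-1.29: |R|=0.0798
R=1: x+2/9x²=0 ⇒ x=−9/2=-4.5000; min R=1−1/(4·2/9)=-0.1250>−1
Confirm numerically:
  x=-3.943: |R|=0.51194 <1
  x=-3.104: |R|=0.03707 <1
  x=-2.836: |R|=0.04869 <1
  x=-2.626: |R|=0.09358 <1
  x=-4.689: |R|=1.19694 >1
  x=-4.570: |R|=1.07109 >1
Interval (-4.5000, 0).

(-4.5000,0); λ=-2 ⇒ h* = (9/2)/2 = 2.2500.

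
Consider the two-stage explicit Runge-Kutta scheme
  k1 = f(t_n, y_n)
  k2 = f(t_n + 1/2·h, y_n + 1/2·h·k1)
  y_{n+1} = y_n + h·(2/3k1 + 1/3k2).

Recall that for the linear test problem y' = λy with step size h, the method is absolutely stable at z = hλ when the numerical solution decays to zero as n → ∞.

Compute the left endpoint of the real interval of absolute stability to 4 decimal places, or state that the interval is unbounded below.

With y'=λy (z=hλ):
  k1=λy_n ⇒ h·k1=z·y_n;  k2=λ(1+1/2z)y_n ⇒ h·k2=z(1+1/2z)y_n
  y_{n+1}/y_n = 1 + 2/3z + 1/3z(1+1/2z) = 1 + z + 1/6z²
  ⇒ R(z) = 1 + z + 1/6z².

Boundary: |R(x)|=1, x<0.
x=-1.65: |R|=0.1963
R=1: x+1/6x²=0 ⇒ x=−6=-6.0000; min R=1−1/(4·1/6)=-0.5000>−1
Confirm numerically:
  x=-4.732: |R|=0.00003 <1
  x=-4.594: |R|=0.07653 <1
  x=-4.387: |R|=0.17937 <1
  x=-3.215: |R|=0.49230 <1
  x=-6.333: |R|=1.35148 >1
  x=-6.225: |R|=1.23344 >1
Interval (-6.0000, 0).

z* = -6.0000.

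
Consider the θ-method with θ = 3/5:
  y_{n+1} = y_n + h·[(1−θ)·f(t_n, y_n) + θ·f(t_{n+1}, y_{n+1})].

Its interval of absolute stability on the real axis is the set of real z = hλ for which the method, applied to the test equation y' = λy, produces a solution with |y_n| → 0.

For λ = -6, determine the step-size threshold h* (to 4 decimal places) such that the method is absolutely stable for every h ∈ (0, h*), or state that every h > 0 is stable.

(−∞, 0) — no finite endpoint. Any h>0 works for λ=-6.

Test eqn y'=λy, z=hλ:
  y_{n+1} = y_n + z·[2/5·y_n + 3/5·y_{n+1}] ⇒ (1 − 3/5z)y_{n+1} = (1 + 2/5z)y_n
  ⇒ R(z) = (1 + 2/5z)/(1 − 3/5z).

Find x<0 with |R(x)|<1.
x=-1.49: |R|=0.2133
x=-2: |R|=0.0909
x=-10: |R|=0.4286
x=-100: |R|=0.6393
θ=3/5≥1/2 ⇒ |1+2/5x|<|1−3/5x| ∀x<0 ⇒ unbounded interval.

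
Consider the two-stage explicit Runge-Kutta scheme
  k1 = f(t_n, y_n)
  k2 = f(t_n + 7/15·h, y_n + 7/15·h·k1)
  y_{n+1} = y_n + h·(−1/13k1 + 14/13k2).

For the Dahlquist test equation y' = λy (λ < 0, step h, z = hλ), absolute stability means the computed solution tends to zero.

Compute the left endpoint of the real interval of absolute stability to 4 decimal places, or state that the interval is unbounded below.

left endpoint -1.9898.

Set f=λy, z=hλ:
  k1=λy_n ⇒ h·k1=z·y_n;  k2=λ(1+7/15z)y_n ⇒ h·k2=z(1+7/15z)y_n
  y_{n+1}/y_n = 1 − 1/13z + 14/13z(1+7/15z) = 1 + z + 98/195z²
  ⇒ R(z) = 1 + z + 98/195z².

Need |R(x)|<1, x<0.
x=-1.09: |R|=0.5071
R=1: x+98/195x²=0 ⇒ x=−195/98=-1.9898; min R=1−1/(4·98/195)=0.5026>−1
Confirm numerically:
  x=-1.915: |R|=0.92802 <1
  x=-1.756: |R|=0.79367 <1
  x=-1.126: |R|=0.51119 <1
  x=-2.343: |R|=1.41590 >1
  x=-2.213: |R|=1.24824 >1
So |R|<1 on (-1.9898, 0).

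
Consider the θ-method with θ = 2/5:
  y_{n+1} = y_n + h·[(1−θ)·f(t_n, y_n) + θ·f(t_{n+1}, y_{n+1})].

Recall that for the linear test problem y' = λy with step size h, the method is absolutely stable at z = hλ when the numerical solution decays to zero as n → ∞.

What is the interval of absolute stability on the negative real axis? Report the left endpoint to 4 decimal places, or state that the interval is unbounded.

(-10.0000, 0).

On y'=λy, z=hλ:
  y_{n+1} = y_n + z·[3/5·y_n + 2/5·y_{n+1}] ⇒ (1 − 2/5z)y_{n+1} = (1 + 3/5z)y_n
  R(z) = (1 + 3/5z)/(1 − 2/5z).

Find x<0 with |R(x)|<1.
x=-0.86: |R|=0.3601
R=−1: 1+3/5x = −1+2/5x ⇒ -1/5x=2 ⇒ x=2/(-1/5)=-10.0000
Confirm numerically:
  x=-6.429: |R|=0.80003 <1
  x=-6.057: |R|=0.76960 <1
  x=-4.526: |R|=0.61045 <1
  x=-10.549: |R|=1.02104 >1
  x=-10.458: |R|=1.01767 >1
  x=-10.367: |R|=1.01426 >1
Stable set (-10.0000, 0).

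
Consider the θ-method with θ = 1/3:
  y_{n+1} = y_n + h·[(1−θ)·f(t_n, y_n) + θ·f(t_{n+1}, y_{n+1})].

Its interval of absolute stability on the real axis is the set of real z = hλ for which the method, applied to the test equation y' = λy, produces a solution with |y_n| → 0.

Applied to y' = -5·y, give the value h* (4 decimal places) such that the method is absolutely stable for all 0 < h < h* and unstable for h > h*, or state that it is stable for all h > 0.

(-6.0000,0); λ=-5 ⇒ h* = (6)/5 = 1.2000.

Set f=λy, z=hλ:
  y_{n+1} = y_n + z·[2/3·y_n + 1/3·y_{n+1}] ⇒ (1 − 1/3z)y_{n+1} = (1 + 2/3z)y_n
  ⇒ R(z) = (1 + 2/3z)/(1 − 1/3z).

Find x<0 with |R(x)|<1.
x=-1.3: |R|=0.0930
R=−1: 1+2/3x = −1+1/3x ⇒ -1/3x=2 ⇒ x=2/(-1/3)=-6.0000
Confirm numerically:
  x=-5.198: |R|=0.90217 <1
  x=-4.520: |R|=0.80319 <1
  x=-2.924: |R|=0.48076 <1
  x=-2.845: |R|=0.46022 <1
  x=-6.511: |R|=1.05373 >1
  x=-6.478: |R|=1.05043 >1
  x=-6.375: |R|=1.04000 >1
So |R|<1 on (-6.0000, 0).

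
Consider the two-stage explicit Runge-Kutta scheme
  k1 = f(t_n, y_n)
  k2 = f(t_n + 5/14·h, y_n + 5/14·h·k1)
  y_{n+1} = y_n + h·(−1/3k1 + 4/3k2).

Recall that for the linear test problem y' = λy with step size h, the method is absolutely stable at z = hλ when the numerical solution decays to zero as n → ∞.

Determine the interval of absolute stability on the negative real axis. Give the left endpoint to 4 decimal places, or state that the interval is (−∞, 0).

With y'=λy (z=hλ):
  k1=λy_n ⇒ h·k1=z·y_n;  k2=λ(1+5/14z)y_n ⇒ h·k2=z(1+5/14z)y_n
  y_{n+1}/y_n = 1 − 1/3z + 4/3z(1+5/14z) = 1 + z + 10/21z²
  ⇒ R(z) = 1 + z + 10/21z².

Solve |R(x)|<1 on ℝ⁻.
x=-1.57: |R|=0.6038
R=1: x+10/21x²=0 ⇒ x=−21/10=-2.1000; min R=1−1/(4·10/21)=0.4750>−1
Confirm numerically:
  x=-2.065: |R|=0.96558 <1
  x=-2.048: |R|=0.94929 <1
  x=-1.227: |R|=0.48992 <1
  x=-2.561: |R|=1.56220 >1
  x=-2.464: |R|=1.42709 >1
  x=-2.242: |R|=1.15160 >1
So |R|<1 on (-2.1000, 0).

z∈(-2.1000,0).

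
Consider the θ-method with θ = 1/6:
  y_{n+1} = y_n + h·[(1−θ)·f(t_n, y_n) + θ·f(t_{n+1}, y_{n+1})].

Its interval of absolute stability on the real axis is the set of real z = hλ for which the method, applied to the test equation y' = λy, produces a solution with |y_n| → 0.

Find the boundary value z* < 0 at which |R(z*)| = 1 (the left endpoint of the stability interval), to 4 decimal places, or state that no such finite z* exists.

Set f=λy, z=hλ:
  y_{n+1} = y_n + z·[5/6·y_n + 1/6·y_{n+1}] ⇒ (1 − 1/6z)y_{n+1} = (1 + 5/6z)y_n
  R(z) = (1 + 5/6z)/(1 − 1/6z).

Solve |R(x)|<1 on ℝ⁻.
x=-0.38: |R|=0.6426
R=−1: 1+5/6x = −1+1/6x ⇒ -2/3x=2 ⇒ x=2/(-2/3)=-3.0000
Confirm numerically:
  x=-2.521: |R|=0.77514 <1
  x=-2.187: |R|=0.60278 <1
  x=-1.802: |R|=0.38580 <1
  x=-3.548: |R|=1.22958 >1
  x=-3.328: |R|=1.14065 >1
  x=-3.265: |R|=1.11441 >1
Stable set (-3.0000, 0).

z* = -3.0000.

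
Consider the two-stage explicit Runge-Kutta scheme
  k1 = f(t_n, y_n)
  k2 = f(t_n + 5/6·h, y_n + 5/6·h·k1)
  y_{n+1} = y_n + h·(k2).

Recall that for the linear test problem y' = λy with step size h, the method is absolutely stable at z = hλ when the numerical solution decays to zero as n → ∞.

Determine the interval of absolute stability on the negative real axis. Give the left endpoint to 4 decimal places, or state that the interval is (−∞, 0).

(-1.2000, 0).

With y'=λy (z=hλ):
  k1=λy_n ⇒ h·k1=z·y_n;  k2=λ(1+5/6z)y_n ⇒ h·k2=z(1+5/6z)y_n
  y_{n+1}/y_n = 1 + z(1+5/6z) = 1 + z + 5/6z²
  so R(z) = 1 + z + 5/6z².

Solve |R(x)|<1 on ℝ⁻.
x=-0.37: |R|=0.7441
R=1: x+5/6x²=0 ⇒ x=−6/5=-1.2000; min R=1−1/(4·5/6)=0.7000>−1
Confirm numerically:
  x=-1.169: |R|=0.96980 <1
  x=-0.987: |R|=0.82481 <1
  x=-0.534: |R|=0.70363 <1
  x=-1.384: |R|=1.21221 >1
  x=-1.254: |R|=1.05643 >1
Stable set (-1.2000, 0).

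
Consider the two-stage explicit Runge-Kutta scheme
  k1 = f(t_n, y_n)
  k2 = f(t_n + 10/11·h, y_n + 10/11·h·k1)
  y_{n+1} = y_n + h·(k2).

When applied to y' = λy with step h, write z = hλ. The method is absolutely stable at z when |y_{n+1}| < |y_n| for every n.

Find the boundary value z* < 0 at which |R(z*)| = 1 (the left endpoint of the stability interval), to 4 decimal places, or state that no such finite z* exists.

Set f=λy, z=hλ:
  k1=λy_n ⇒ h·k1=z·y_n;  k2=λ(1+10/11z)y_n ⇒ h·k2=z(1+10/11z)y_n
  y_{n+1}/y_n = 1 + z(1+10/11z) = 1 + z + 10/11z²
  ⇒ R(z) = 1 + z + 10/11z².

Find x<0 with |R(x)|<1.
x=-0.36: |R|=0.7578
R=1: x+10/11x²=0 ⇒ x=−11/10=-1.1000; min R=1−1/(4·10/11)=0.7250>−1
Confirm numerically:
  x=-0.973: |R|=0.88766 <1
  x=-0.917: |R|=0.84744 <1
  x=-0.863: |R|=0.81406 <1
  x=-0.760: |R|=0.76509 <1
  x=-1.493: |R|=1.53341 >1
  x=-1.427: |R|=1.42421 >1
  x=-1.274: |R|=1.20152 >1
Interval (-1.1000, 0).

left endpoint -1.1000.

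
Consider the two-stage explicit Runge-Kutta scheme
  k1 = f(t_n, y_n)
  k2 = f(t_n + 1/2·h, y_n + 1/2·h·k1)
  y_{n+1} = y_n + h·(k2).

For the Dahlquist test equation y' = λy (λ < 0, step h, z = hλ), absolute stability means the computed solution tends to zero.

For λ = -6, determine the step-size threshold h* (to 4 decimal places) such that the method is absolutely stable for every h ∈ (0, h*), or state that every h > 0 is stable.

(-2.0000,0); λ=-6 ⇒ h* = (2)/6 = 0.3333.

With y'=λy (z=hλ):
  k1=λy_n ⇒ h·k1=z·y_n;  k2=λ(1+1/2z)y_n ⇒ h·k2=z(1+1/2z)y_n
  y_{n+1}/y_n = 1 + z(1+1/2z) = 1 + z + 1/2z²
  Hence R(z) = 1 + z + 1/2z².

Solve |R(x)|<1 on ℝ⁻.
x=-1.54: |R|=0.6458
R=1: x+1/2x²=0 ⇒ x=−2=-2.0000; min R=1−1/(4·1/2)=0.5000>−1
Confirm numerically:
  x=-1.967: |R|=0.96754 <1
  x=-1.961: |R|=0.96176 <1
  x=-1.374: |R|=0.56994 <1
  x=-2.501: |R|=1.62650 >1
  x=-2.418: |R|=1.50536 >1
Interval (-2.0000, 0).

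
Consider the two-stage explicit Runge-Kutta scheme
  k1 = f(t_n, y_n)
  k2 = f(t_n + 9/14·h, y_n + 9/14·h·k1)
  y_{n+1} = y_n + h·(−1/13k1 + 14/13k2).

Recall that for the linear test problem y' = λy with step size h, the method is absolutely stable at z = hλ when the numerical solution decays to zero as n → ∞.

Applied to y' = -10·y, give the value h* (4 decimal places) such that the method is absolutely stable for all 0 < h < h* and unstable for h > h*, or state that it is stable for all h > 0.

(-1.4444,0); λ=-10 ⇒ h* = (13/9)/10 = 0.1444.

On y'=λy, z=hλ:
  k1=λy_n ⇒ h·k1=z·y_n;  k2=λ(1+9/14z)y_n ⇒ h·k2=z(1+9/14z)y_n
  y_{n+1}/y_n = 1 − 1/13z + 14/13z(1+9/14z) = 1 + z + 9/13z²
  so R(z) = 1 + z + 9/13z².

Boundary: |R(x)|=1, x<0.
x=-0.5: |R|=0.6731
R=1: x+9/13x²=0 ⇒ x=−13/9=-1.4444; min R=1−1/(4·9/13)=0.6389>−1
Confirm numerically:
  x=-1.272: |R|=0.84814 <1
  x=-1.106: |R|=0.74086 <1
  x=-0.909: |R|=0.66304 <1
  x=-1.746: |R|=1.36451 >1
  x=-1.653: |R|=1.23867 >1
Stable set (-1.4444, 0).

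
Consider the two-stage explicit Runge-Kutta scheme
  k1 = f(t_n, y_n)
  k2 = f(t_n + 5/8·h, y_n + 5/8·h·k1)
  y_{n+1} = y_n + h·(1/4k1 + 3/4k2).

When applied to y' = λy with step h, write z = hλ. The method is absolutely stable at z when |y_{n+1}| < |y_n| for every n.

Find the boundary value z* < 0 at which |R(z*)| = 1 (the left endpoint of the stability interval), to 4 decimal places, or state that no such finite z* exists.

z* = -2.1333.

Test eqn y'=λy, z=hλ:
  k1=λy_n ⇒ h·k1=z·y_n;  k2=λ(1+5/8z)y_n ⇒ h·k2=z(1+5/8z)y_n
  y_{n+1}/y_n = 1 + 1/4z + 3/4z(1+5/8z) = 1 + z + 15/32z²
  Hence R(z) = 1 + z + 15/32z².

Solve |R(x)|<1 on ℝ⁻.
x=-0.44: |R|=0.6507
R=1: x+15/32x²=0 ⇒ x=−32/15=-2.1333; min R=1−1/(4·15/32)=0.4667>−1
Confirm numerically:
  x=-1.427: |R|=0.52753 <1
  x=-1.144: |R|=0.46947 <1
  x=-1.005: |R|=0.46845 <1
  x=-0.883: |R|=0.48248 <1
  x=-2.723: |R|=1.75265 >1
  x=-2.347: |R|=1.23507 >1
So |R|<1 on (-2.1333, 0).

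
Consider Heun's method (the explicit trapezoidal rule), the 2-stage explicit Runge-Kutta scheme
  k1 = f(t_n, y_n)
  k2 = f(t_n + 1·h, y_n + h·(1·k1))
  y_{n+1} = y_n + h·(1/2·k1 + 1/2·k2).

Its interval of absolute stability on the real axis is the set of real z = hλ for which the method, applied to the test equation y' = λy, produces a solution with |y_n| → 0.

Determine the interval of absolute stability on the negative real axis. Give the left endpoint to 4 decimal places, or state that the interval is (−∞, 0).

z∈(-2.0000,0).

Set f=λy, z=hλ:
  order 2, 2-stage ⇒ R(z)=1+z+z^2/2
  (e.g. R(-1.02)=0.50020, |R|=0.50020)

Find x<0 with |R(x)|<1.
x=-1.02: |R|=0.5002
|R(-2.01)|=1.0100 |R(-1.65)|=0.7112 |R(-1.27)|=0.5364
Bisect:
  x_lo=-2.6118 |R|=1.7989  x_hi=-0.1898 |R|=0.8282
  mid=-1.40081 |R|=0.58032 →hi
  mid=-2.00629 |R|=1.00631 →lo
  mid=-1.70355 |R|=0.74749 →hi
  mid=-1.85492 |R|=0.86544 →hi
  mid=-1.93060 |R|=0.93301 →hi
  mid=-1.96844 |R|=0.96894 →hi
  mid=-1.98737 |R|=0.98745 →hi
  mid=-1.99683 |R|=0.99683 →hi
  ...
  [-2.00008,-1.99993] ⇒ x*=-2.0000
Stable set (-2.0000, 0).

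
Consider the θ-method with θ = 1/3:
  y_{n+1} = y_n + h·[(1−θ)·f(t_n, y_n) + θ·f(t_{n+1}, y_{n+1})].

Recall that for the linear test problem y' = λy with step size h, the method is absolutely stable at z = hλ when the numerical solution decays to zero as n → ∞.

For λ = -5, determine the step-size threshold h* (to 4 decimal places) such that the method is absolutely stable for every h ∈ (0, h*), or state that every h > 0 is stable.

(-6.0000,0); λ=-5 ⇒ h* = (6)/5 = 1.2000.

With y'=λy (z=hλ):
  y_{n+1} = y_n + z·[2/3·y_n + 1/3·y_{n+1}] ⇒ (1 − 1/3z)y_{n+1} = (1 + 2/3z)y_n
  so R(z) = (1 + 2/3z)/(1 − 1/3z).

Find x<0 with |R(x)|<1.
x=-0.83: |R|=0.3499
R=−1: 1+2/3x = −1+1/3x ⇒ -1/3x=2 ⇒ x=2/(-1/3)=-6.0000
Confirm numerically:
  x=-4.348: |R|=0.77518 <1
  x=-4.106: |R|=0.73346 <1
  x=-3.735: |R|=0.66370 <1
  x=-3.144: |R|=0.53516 <1
  x=-6.496: |R|=1.05223 >1
  x=-6.176: |R|=1.01918 >1
Interval (-6.0000, 0).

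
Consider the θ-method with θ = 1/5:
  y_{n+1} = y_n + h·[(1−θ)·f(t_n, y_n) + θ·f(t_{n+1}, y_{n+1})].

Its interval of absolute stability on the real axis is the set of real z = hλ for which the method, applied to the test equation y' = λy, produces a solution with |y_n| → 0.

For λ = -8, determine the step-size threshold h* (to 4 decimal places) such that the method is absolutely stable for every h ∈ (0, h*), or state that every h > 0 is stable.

Set f=λy, z=hλ:
  y_{n+1} = y_n + z·[4/5·y_n + 1/5·y_{n+1}] ⇒ (1 − 1/5z)y_{n+1} = (1 + 4/5z)y_n
  R(z) = (1 + 4/5z)/(1 − 1/5z).

Solve |R(x)|<1 on ℝ⁻.
x=-1.64: |R|=0.2349
R=−1: 1+4/5x = −1+1/5x ⇒ -3/5x=2 ⇒ x=2/(-3/5)=-3.3333
Confirm numerically:
  x=-2.972: |R|=0.86402 <1
  x=-2.197: |R|=0.52633 <1
  x=-1.985: |R|=0.42090 <1
  x=-1.669: |R|=0.25131 <1
  x=-3.616: |R|=1.09842 >1
  x=-3.474: |R|=1.04980 >1
  x=-3.470: |R|=1.04841 >1
So |R|<1 on (-3.3333, 0).

(-3.3333,0); λ=-8 ⇒ h* = (10/3)/8 = 0.4167.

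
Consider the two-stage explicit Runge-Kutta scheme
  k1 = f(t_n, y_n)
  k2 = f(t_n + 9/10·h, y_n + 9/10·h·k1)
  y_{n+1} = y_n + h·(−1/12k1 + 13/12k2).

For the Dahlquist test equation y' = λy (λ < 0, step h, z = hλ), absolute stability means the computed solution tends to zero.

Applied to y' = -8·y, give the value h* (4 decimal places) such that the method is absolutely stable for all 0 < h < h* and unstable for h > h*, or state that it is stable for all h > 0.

Test eqn y'=λy, z=hλ:
  k1=λy_n ⇒ h·k1=z·y_n;  k2=λ(1+9/10z)y_n ⇒ h·k2=z(1+9/10z)y_n
  y_{n+1}/y_n = 1 − 1/12z + 13/12z(1+9/10z) = 1 + z + 39/40z²
  Hence R(z) = 1 + z + 39/40z².

Need |R(x)|<1, x<0.
x=-0.48: |R|=0.7446
R=1: x+39/40x²=0 ⇒ x=−40/39=-1.0256; min R=1−1/(4·39/40)=0.7436>−1
Confirm numerically:
  x=-0.943: |R|=0.92402 <1
  x=-0.886: |R|=0.87937 <1
  x=-0.566: |R|=0.74635 <1
  x=-1.620: |R|=1.93879 >1
  x=-1.083: |R|=1.06057 >1
Stable set (-1.0256, 0).

(-1.0256,0); λ=-8 ⇒ h* = (40/39)/8 = 0.1282.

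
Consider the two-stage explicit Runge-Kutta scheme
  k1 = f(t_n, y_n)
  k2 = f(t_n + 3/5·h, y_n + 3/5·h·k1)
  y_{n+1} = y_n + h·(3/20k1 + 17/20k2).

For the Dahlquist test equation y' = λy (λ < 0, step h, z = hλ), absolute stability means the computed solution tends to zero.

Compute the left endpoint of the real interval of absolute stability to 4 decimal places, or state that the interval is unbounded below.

On y'=λy, z=hλ:
  k1=λy_n ⇒ h·k1=z·y_n;  k2=λ(1+3/5z)y_n ⇒ h·k2=z(1+3/5z)y_n
  y_{n+1}/y_n = 1 + 3/20z + 17/20z(1+3/5z) = 1 + z + 51/100z²
  Hence R(z) = 1 + z + 51/100z².

Need |R(x)|<1, x<0.
x=-0.57: |R|=0.5957
R=1: x+51/100x²=0 ⇒ x=−100/51=-1.9608; min R=1−1/(4·51/100)=0.5098>−1
Confirm numerically:
  x=-1.609: |R|=0.71133 <1
  x=-1.172: |R|=0.52853 <1
  x=-1.099: |R|=0.51698 <1
  x=-2.413: |R|=1.55651 >1
  x=-2.380: |R|=1.50884 >1
  x=-2.029: |R|=1.07059 >1
Stable set (-1.9608, 0).

left endpoint -1.9608.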